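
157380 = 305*516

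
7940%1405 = 915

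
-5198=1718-6916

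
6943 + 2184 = 9127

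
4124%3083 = 1041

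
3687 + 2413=6100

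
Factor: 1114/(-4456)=-1*2^(-2)=-1/4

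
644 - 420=224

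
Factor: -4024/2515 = -1*2^3*5^(-1) = -8/5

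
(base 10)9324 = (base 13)4323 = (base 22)j5i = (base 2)10010001101100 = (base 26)dkg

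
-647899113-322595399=-970494512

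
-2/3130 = -1/1565 ≈ -0.000639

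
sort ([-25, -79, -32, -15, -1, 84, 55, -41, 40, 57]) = [-79, -41, -32, -25, -15, -1, 40, 55, 57, 84]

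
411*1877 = 771447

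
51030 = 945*54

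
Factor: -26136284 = -1*2^2*6534071^1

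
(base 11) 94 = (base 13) 7c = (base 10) 103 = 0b1100111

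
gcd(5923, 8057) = 1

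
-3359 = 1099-4458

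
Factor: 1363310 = 2^1*5^1*13^1*10487^1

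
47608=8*5951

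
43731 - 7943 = 35788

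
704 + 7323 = 8027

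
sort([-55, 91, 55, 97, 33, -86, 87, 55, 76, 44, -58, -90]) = [-90, -86, -58, -55, 33, 44, 55, 55, 76, 87, 91, 97]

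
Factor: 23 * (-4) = -1 * 2^2 * 23^1 = -92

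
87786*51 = 4477086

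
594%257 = 80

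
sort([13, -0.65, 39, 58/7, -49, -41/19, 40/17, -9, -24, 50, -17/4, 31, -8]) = [-49, -24, -9, -8, -17/4, -41/19, -0.65, 40/17, 58/7, 13, 31, 39, 50]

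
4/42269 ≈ 0.0000946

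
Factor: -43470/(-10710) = 3^1 * 17^(-1) * 23^1 = 69/17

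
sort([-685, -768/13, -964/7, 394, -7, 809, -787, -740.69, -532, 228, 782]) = [-787, -740.69, -685, -532, -964/7, -768/13, -7, 228, 394, 782, 809]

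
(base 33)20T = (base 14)B39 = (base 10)2207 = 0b100010011111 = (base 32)24V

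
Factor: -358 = -1*2^1*179^1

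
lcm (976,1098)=8784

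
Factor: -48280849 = -1*48280849^1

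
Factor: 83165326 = 2^1*17^1*61^1*40099^1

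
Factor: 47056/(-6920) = -1 * 2^1 * 5^(-1) * 17^1 = -34/5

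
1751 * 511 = 894761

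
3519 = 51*69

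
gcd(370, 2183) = 37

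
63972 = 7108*9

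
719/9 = 79 + 8/9 ≈ 79.89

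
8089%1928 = 377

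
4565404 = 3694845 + 870559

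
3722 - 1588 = 2134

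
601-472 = 129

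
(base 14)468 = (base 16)36c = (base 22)1hi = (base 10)876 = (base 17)309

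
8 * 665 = 5320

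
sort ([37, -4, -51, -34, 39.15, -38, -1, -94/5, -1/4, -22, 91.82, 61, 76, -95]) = [-95, -51, -38, -34, -22, -94/5, -4, -1, -1/4, 37, 39.15, 61, 76, 91.82]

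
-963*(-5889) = 5671107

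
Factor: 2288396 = 2^2*11^1*52009^1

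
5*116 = 580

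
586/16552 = 293/8276≈0.0354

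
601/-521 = -1 - 80/521 ≈ -1.15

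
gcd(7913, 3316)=1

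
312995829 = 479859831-166864002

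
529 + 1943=2472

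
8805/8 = 1100 + 5/8 ≈ 1100.63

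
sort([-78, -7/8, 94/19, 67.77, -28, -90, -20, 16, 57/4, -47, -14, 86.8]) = [-90, -78, -47, -28, -20, -14, -7/8, 94/19, 57/4, 16, 67.77, 86.8]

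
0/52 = 0 = 0.00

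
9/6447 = 3/2149 ≈ 0.00140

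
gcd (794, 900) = 2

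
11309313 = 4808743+6500570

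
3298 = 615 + 2683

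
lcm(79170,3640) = 316680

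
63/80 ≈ 0.788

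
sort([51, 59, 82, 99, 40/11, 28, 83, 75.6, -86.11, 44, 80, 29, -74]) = [-86.11, -74, 40/11, 28, 29, 44, 51, 59, 75.6, 80, 82, 83, 99]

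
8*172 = 1376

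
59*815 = 48085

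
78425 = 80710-2285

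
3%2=1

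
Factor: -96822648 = -1*2^3*3^3*13^1*29^2*41^1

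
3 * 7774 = 23322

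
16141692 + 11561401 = 27703093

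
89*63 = 5607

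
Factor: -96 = -1 * 2^5 * 3^1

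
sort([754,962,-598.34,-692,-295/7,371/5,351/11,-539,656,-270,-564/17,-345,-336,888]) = [-692,-598.34,-539,-345,-336,-270,-295/7,-564/17,351/11,371/5,656,754,888,962]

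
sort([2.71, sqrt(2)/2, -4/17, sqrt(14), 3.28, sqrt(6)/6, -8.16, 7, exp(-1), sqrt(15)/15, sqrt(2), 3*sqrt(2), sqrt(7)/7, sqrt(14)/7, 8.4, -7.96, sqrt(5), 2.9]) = [-8.16, -7.96, -4/17, sqrt(15)/15, exp(-1), sqrt(7)/7, sqrt(6)/6, sqrt(14)/7, sqrt(2)/2, sqrt(2), sqrt(5), 2.71, 2.9, 3.28, sqrt(14), 3*sqrt(2), 7, 8.4]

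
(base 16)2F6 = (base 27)112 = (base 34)MA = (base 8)1366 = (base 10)758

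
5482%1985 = 1512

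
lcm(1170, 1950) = 5850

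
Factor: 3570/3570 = 1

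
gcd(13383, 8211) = 3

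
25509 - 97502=-71993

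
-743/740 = -1 - 3/740 ≈ -1.00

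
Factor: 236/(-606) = -1*2^1*3^(-1)*59^1*101^(-1) = -118/303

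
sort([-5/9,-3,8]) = [-3,-5/9,8]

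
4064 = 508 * 8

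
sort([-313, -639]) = [-639, -313]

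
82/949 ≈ 0.0864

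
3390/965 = 3+99/193 ≈ 3.51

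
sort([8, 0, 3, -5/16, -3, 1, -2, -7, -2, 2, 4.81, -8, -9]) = [-9, -8, -7, -3, -2, -2, -5/16, 0, 1, 2, 3, 4.81, 8]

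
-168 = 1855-2023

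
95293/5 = 19058 + 3/5 = 19058.60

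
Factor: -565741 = -1 * 11^1 * 51431^1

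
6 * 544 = 3264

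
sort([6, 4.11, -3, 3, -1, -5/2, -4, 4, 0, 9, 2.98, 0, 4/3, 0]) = [-4, -3, -5/2, -1, 0, 0, 0, 4/3, 2.98, 3, 4, 4.11, 6, 9]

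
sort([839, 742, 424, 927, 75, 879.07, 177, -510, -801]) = [-801, -510, 75, 177, 424, 742, 839, 879.07, 927]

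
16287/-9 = -5429/3 ≈ -1809.67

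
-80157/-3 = 26719 = 26719.00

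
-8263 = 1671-9934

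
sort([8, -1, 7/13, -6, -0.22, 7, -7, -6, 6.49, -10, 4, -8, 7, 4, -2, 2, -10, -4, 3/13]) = [-10, -10, -8, -7, -6, -6, -4, -2, -1, -0.22, 3/13, 7/13, 2, 4, 4, 6.49, 7, 7, 8]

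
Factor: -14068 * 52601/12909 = -1 * 2^2 * 3^(-1) * 13^(-1) * 23^1 * 331^(-1) * 2287^1 * 3517^1 = -739990868/12909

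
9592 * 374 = 3587408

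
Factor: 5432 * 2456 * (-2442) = -1 * 2^7 * 3^1 * 7^1 * 11^1 * 37^1 * 97^1 * 307^1 = -32578702464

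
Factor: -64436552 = -1 * 2^3 * 53^1 * 83^1 * 1831^1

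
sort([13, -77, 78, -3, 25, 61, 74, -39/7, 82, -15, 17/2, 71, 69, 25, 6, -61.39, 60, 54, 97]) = [-77, -61.39, -15, -39/7, -3, 6, 17/2, 13, 25, 25, 54, 60, 61, 69, 71, 74, 78, 82, 97]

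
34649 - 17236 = 17413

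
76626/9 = 8514 = 8514.00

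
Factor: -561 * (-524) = 2^2 * 3^1 * 11^1 * 17^1 * 131^1 = 293964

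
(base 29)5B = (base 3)12210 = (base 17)93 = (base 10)156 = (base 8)234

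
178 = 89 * 2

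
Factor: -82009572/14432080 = -1*2^(-2)*3^1*5^(-1)*13^(-1)*13877^(-1)*6834131^1 = -20502393/3608020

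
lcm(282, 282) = 282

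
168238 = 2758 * 61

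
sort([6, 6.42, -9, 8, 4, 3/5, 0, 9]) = [-9, 0, 3/5, 4, 6, 6.42, 8, 9]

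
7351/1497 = 4 + 1363/1497 ≈ 4.91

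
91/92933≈0.000979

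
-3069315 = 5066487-8135802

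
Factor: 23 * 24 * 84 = 2^5 * 3^2 * 7^1 * 23^1 = 46368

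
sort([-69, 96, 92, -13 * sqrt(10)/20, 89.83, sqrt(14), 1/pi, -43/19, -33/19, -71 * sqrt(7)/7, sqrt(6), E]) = [-69, -71 * sqrt(7)/7, -43/19, -13 * sqrt(10)/20, -33/19, 1/pi, sqrt(6), E, sqrt(14), 89.83, 92, 96]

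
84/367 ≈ 0.229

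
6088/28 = 1522/7 ≈ 217.43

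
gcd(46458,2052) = 18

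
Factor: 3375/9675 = 3^1*5^1*43^(-1) = 15/43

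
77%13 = 12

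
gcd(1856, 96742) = 2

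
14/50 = 7/25 = 0.28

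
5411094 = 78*69373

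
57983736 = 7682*7548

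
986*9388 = 9256568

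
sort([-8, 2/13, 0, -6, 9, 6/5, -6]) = [-8, -6, -6, 0, 2/13, 6/5, 9]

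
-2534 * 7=-17738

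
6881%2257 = 110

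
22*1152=25344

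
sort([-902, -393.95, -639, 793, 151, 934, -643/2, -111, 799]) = [-902, -639, -393.95, -643/2, -111, 151, 793, 799, 934]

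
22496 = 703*32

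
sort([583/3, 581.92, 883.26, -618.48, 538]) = [-618.48, 583/3, 538, 581.92, 883.26]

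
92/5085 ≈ 0.0181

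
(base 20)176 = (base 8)1042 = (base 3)202020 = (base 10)546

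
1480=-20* (-74)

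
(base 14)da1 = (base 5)41224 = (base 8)5201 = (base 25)47e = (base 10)2689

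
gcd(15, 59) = 1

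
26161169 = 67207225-41046056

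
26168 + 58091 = 84259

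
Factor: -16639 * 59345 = -1 * 5^1 * 7^1 * 11^1 * 13^1 * 83^1 * 2377^1 = -987441455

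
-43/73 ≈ -0.589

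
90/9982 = 45/4991 ≈ 0.00902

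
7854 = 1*7854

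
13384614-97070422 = -83685808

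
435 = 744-309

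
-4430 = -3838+-592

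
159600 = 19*8400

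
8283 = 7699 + 584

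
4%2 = 0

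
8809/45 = 195 + 34/45 ≈ 195.76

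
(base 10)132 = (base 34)3u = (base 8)204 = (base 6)340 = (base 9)156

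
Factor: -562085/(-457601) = 5^1 * 41^(-1) * 79^1 * 1423^1 * 11161^(-1)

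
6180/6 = 1030 = 1030.00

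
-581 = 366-947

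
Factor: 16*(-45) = -1*2^4*3^2*5^1 = -720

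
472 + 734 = 1206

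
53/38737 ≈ 0.00137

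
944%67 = 6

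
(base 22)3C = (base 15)53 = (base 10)78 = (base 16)4E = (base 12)66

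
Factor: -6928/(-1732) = 2^2 = 4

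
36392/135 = 269 + 77/135 ≈ 269.57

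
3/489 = 1/163 ≈ 0.00613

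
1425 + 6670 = 8095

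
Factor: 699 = 3^1*233^1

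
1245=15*83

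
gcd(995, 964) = 1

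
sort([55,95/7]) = [95/7,55]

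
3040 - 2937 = 103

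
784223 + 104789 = 889012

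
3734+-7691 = -3957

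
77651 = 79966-2315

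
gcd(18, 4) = 2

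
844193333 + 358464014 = 1202657347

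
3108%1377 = 354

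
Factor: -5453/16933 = -1*19^1*59^(-1) = -19/59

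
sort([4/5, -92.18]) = [-92.18, 4/5]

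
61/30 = 2 + 1/30 ≈ 2.03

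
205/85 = 41/17 ≈ 2.41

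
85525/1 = 85525 = 85525.00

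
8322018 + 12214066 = 20536084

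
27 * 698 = 18846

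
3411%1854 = 1557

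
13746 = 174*79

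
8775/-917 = -9 - 522/917 ≈ -9.57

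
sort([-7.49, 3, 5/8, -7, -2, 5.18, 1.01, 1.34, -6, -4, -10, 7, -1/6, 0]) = [-10, -7.49, -7, -6, -4, -2, -1/6, 0, 5/8, 1.01, 1.34, 3, 5.18, 7]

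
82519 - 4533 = 77986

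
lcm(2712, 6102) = 24408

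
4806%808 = 766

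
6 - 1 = 5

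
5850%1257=822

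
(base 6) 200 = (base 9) 80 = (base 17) 44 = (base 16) 48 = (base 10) 72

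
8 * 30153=241224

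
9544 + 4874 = 14418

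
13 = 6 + 7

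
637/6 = 106 + 1/6 ≈ 106.17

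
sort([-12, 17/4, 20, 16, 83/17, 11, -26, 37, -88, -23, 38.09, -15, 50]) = [-88, -26, -23, -15, -12, 17/4, 83/17, 11, 16, 20, 37, 38.09, 50]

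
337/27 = 12 + 13/27 ≈ 12.48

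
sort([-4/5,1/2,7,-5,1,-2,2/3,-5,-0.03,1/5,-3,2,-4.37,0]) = [-5,-5,-4.37,-3,-2,-4/5,-0.03,0,1/5,1/2,2/3,1,2,7]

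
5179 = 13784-8605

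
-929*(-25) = 23225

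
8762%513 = 41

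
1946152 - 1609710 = 336442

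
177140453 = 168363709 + 8776744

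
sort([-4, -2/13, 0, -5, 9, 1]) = [-5, -4, -2/13, 0, 1, 9]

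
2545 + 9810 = 12355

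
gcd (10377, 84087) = 9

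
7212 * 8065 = 58164780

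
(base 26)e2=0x16e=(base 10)366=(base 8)556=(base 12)266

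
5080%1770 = 1540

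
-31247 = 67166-98413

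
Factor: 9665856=2^6 * 3^2 * 97^1 * 173^1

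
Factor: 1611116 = 2^2*13^1*30983^1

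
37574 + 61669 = 99243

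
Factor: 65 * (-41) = -1 * 5^1 * 13^1 * 41^1 = -2665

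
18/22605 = 6/7535 ≈ 0.000796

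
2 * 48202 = 96404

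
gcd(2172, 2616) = 12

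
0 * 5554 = 0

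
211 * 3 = 633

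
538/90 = 269/45 ≈ 5.98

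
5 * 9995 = 49975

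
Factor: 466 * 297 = 2^1 * 3^3 * 11^1 * 233^1 = 138402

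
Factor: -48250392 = -1 * 2^3 * 3^1 * 173^1 * 11621^1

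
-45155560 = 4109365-49264925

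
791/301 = 113/43 ≈ 2.63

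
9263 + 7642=16905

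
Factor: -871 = -1 * 13^1 * 67^1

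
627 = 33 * 19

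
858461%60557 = 10663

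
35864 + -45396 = -9532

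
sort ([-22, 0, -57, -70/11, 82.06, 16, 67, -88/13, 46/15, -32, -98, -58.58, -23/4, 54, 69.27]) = [-98, -58.58, -57, -32, -22, -88/13, -70/11, -23/4, 0, 46/15, 16, 54, 67, 69.27, 82.06]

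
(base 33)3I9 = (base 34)3BS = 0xF1E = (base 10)3870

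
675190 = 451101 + 224089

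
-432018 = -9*48002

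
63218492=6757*9356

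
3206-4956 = -1750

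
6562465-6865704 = -303239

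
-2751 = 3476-6227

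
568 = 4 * 142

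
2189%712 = 53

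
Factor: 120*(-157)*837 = -1*2^3*3^4*5^1*31^1*157^1 = -15769080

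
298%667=298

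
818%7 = 6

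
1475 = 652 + 823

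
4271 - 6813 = -2542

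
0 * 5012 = 0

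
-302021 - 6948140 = -7250161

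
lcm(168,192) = 1344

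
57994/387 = 149 + 331/387 ≈ 149.86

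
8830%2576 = 1102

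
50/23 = 2 + 4/23 ≈ 2.17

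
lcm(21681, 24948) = 1821204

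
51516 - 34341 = 17175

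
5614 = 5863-249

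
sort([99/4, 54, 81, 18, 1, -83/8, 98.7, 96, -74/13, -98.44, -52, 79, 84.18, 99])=[-98.44, -52, -83/8, -74/13, 1, 18, 99/4, 54, 79, 81, 84.18, 96, 98.7, 99]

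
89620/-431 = -207 - 403/431 ≈ -207.94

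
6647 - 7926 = -1279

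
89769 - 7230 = 82539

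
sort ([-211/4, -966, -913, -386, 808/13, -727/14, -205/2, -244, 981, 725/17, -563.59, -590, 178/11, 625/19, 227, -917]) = [-966, -917, -913, -590, -563.59, -386, -244, -205/2, -211/4, -727/14, 178/11, 625/19, 725/17, 808/13, 227, 981]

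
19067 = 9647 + 9420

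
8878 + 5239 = 14117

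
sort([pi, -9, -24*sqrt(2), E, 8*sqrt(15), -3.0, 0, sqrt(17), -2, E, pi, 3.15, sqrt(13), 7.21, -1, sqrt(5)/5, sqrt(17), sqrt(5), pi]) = [-24*sqrt(2), -9, -3.0, -2, -1, 0, sqrt(5)/5, sqrt(5), E, E, pi, pi, pi, 3.15, sqrt(13), sqrt(17), sqrt(17), 7.21, 8*sqrt(15)]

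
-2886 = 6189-9075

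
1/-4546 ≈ -0.000220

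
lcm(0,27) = 0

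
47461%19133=9195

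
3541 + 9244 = 12785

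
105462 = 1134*93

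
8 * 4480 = 35840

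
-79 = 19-98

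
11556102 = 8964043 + 2592059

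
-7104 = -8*888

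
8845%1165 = 690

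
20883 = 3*6961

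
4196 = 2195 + 2001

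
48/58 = 24/29 ≈ 0.828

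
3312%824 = 16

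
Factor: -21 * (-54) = 2^1 * 3^4 * 7^1 = 1134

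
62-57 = 5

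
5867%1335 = 527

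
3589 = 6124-2535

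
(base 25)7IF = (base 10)4840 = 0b1001011101000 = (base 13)2284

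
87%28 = 3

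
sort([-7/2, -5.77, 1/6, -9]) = [-9, -5.77, -7/2, 1/6]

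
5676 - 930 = 4746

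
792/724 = 198/181 ≈ 1.09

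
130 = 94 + 36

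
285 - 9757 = -9472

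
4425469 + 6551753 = 10977222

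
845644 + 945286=1790930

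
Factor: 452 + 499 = 3^1 * 317^1 = 951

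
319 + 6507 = 6826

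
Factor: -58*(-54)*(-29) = -1*2^2*3^3*29^2 = -90828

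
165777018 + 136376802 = 302153820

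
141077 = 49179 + 91898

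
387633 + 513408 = 901041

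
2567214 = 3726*689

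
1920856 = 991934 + 928922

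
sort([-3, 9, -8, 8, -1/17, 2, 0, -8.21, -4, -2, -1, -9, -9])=[-9, -9, -8.21, -8, -4, -3, -2, -1, -1/17, 0, 2, 8, 9]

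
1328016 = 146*9096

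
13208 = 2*6604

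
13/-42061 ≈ -0.000309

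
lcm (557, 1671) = 1671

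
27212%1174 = 210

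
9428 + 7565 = 16993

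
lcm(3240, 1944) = 9720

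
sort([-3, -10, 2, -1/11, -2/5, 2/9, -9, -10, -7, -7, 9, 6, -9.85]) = [-10, -10, -9.85, -9, -7, -7, -3, -2/5, -1/11, 2/9, 2, 6, 9]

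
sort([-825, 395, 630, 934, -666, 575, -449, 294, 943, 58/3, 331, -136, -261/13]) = [-825, -666, -449, -136, -261/13, 58/3, 294, 331, 395, 575, 630, 934, 943]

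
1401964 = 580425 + 821539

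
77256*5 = 386280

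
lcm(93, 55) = 5115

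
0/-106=0=0.00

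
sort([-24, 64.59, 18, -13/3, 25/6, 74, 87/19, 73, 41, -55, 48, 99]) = [-55, -24, -13/3, 25/6, 87/19, 18, 41, 48, 64.59, 73, 74, 99]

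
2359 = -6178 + 8537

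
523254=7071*74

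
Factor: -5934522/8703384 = -1*2^(-2)*11^1*23^(-1)*15767^(-1)*89917^1 = -989087/1450564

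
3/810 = 1/270 ≈ 0.00370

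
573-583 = -10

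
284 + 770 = 1054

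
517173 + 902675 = 1419848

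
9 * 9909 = 89181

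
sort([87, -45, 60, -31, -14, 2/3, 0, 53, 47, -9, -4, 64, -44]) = [-45, -44, -31, -14, -9, -4, 0, 2/3, 47, 53, 60, 64, 87]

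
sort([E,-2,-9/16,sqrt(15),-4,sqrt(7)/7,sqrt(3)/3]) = [-4,-2,-9/16,sqrt(7)/7,sqrt(3)/3,E,sqrt(15)]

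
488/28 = 122/7 ≈ 17.43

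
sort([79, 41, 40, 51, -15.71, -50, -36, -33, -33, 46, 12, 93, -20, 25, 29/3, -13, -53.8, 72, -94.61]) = [-94.61, -53.8, -50, -36, -33, -33, -20, -15.71, -13, 29/3, 12, 25, 40, 41, 46, 51, 72, 79, 93]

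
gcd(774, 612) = 18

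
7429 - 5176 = 2253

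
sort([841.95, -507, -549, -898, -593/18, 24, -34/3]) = [-898, -549, -507, -593/18, -34/3, 24, 841.95]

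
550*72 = 39600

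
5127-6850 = -1723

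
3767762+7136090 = 10903852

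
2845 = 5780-2935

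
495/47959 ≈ 0.0103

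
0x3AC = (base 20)270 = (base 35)QU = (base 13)574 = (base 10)940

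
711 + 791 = 1502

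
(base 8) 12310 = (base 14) 1d20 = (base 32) 568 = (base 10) 5320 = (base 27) 781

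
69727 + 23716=93443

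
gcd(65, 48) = 1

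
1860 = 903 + 957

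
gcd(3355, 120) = 5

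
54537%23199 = 8139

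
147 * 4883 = 717801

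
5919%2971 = 2948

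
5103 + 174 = 5277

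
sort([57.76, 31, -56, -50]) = [-56, -50, 31, 57.76]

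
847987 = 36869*23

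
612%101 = 6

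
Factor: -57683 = -1 * 37^1 * 1559^1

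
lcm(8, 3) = 24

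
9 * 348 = 3132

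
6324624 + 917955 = 7242579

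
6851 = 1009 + 5842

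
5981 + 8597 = 14578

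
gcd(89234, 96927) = 1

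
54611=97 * 563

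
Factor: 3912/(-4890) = -1*2^2*5^(-1) = -4/5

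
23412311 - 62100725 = -38688414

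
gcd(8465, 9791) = 1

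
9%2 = 1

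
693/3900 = 231/1300 ≈ 0.178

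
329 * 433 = 142457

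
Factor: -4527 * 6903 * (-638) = 2^1 * 3^4 * 11^1 * 13^1 * 29^1 * 59^1 * 503^1 = 19937424078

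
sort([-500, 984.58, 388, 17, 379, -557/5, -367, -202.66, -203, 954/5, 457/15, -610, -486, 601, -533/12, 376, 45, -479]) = [-610, -500, -486, -479, -367, -203, -202.66, -557/5, -533/12, 17, 457/15, 45, 954/5, 376, 379, 388, 601, 984.58]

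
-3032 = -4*758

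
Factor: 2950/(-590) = -1*5^1 = -5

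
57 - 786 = -729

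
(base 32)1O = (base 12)48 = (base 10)56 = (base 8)70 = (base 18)32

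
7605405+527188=8132593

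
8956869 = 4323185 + 4633684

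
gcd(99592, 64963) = 1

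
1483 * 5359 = 7947397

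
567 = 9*63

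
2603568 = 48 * 54241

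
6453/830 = 7 + 643/830 ≈ 7.77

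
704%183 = 155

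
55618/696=79 + 317/348 ≈ 79.91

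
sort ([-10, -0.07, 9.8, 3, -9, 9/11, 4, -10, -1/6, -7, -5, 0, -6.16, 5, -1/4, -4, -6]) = [-10, -10, -9, -7, -6.16, -6, -5, -4, -1/4, -1/6, -0.07, 0, 9/11, 3, 4, 5, 9.8]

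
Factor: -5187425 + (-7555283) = -1*2^2*11^1*289607^1 = -12742708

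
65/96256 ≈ 0.000675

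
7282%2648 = 1986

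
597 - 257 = 340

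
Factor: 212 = 2^2*53^1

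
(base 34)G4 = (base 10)548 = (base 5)4143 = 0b1000100100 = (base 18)1C8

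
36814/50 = 736+7/25 = 736.28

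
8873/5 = 1774 + 3/5 = 1774.60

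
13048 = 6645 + 6403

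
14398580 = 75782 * 190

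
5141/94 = 54 + 65/94 ≈ 54.69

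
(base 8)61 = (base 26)1n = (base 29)1k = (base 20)29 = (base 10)49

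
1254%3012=1254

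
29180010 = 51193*570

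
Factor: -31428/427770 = -1*2^1*3^2*5^(-1)*7^(-2) = -18/245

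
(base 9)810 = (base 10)657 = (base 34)jb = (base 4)22101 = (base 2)1010010001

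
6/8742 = 1/1457 ≈ 0.000686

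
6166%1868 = 562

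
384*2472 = 949248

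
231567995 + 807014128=1038582123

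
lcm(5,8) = 40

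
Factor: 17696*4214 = 2^6*7^3*43^1*79^1 = 74570944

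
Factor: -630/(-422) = 3^2*5^1*7^1*211^(-1) = 315/211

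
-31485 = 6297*(-5)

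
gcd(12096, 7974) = 18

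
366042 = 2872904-2506862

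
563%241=81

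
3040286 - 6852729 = -3812443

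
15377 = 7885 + 7492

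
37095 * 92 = 3412740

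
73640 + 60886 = 134526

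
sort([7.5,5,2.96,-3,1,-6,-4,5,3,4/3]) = [-6,-4,-3,1,4/3,2.96,3,5,5,7.5]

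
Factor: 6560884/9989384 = 2^(-1)*11^1*149111^1*1248673^(-1) = 1640221/2497346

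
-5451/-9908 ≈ 0.550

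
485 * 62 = 30070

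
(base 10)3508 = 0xdb4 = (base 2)110110110100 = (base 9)4727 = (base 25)5f8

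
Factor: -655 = -1*5^1*131^1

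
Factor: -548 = -1*2^2*137^1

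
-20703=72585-93288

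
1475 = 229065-227590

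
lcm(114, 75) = 2850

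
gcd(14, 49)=7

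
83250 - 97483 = -14233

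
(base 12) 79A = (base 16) 466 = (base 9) 1481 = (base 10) 1126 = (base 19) 325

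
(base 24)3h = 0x59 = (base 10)89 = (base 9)108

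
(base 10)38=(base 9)42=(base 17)24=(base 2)100110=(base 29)19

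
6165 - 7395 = -1230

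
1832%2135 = 1832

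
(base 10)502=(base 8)766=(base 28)hq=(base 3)200121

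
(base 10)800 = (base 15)385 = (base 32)p0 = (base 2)1100100000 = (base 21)1h2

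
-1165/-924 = 1 + 241/924≈1.26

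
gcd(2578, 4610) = 2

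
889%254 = 127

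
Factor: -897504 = -1*2^5*3^1*9349^1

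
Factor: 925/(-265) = -1*5^1*37^1*53^(-1) = -185/53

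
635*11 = 6985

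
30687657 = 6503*4719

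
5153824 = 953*5408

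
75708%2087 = 576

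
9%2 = 1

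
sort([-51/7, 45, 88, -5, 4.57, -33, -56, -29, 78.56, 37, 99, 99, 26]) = [-56, -33, -29, -51/7, -5, 4.57, 26, 37, 45, 78.56, 88, 99, 99]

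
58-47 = 11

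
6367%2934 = 499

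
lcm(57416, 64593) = 516744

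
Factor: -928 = -1*2^5*29^1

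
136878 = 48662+88216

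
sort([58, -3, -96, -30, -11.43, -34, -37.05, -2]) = [-96, -37.05, -34, -30, -11.43, -3, -2, 58]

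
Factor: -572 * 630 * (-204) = 2^5 * 3^3 * 5^1 * 7^1 * 11^1 * 13^1 * 17^1 = 73513440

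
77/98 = 11/14≈0.786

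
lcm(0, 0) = 0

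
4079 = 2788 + 1291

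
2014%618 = 160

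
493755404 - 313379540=180375864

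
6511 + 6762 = 13273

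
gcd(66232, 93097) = 1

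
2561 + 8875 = 11436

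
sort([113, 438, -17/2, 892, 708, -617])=[-617, -17/2, 113, 438, 708, 892]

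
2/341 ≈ 0.00587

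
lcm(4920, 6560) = 19680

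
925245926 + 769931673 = 1695177599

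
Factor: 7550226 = 2^1 * 3^3 * 89^1 * 1571^1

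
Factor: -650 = -1 * 2^1 * 5^2 * 13^1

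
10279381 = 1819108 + 8460273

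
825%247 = 84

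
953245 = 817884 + 135361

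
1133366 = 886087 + 247279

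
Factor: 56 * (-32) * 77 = -1 * 2^8 * 7^2 * 11^1 = -137984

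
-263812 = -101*2612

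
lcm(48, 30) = 240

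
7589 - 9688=-2099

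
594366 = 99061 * 6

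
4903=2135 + 2768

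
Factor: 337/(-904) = -1 * 2^(-3) * 113^(-1) * 337^1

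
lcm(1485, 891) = 4455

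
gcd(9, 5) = 1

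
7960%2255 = 1195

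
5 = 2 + 3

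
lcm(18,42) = 126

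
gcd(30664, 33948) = 4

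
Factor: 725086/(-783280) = -1 * 2^(-3) * 5^(-1) * 181^1 * 2003^1 * 9791^(-1) = -362543/391640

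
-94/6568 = -47/3284 ≈ -0.0143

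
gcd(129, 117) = 3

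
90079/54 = 1668+7/54 ≈ 1668.13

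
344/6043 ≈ 0.0569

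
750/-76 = -9 - 33/38≈-9.87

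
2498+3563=6061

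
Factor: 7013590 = 2^1 * 5^1 * 701359^1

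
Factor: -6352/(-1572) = 2^2*3^(-1)*131^(-1)*397^1 = 1588/393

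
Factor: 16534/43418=7^1*17^(-1)*1181^1*1277^(-1)=8267/21709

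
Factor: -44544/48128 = -1*2^(-1)*3^1*29^1*47^(-1) = -87/94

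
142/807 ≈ 0.176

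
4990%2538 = 2452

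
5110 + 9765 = 14875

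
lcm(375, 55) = 4125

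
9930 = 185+9745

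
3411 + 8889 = 12300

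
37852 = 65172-27320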